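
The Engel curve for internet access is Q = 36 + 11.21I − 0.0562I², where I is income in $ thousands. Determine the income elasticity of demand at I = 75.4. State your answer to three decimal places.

At I = 75.4: Q = 561.7280.
dQ/dI = 11.21 − 0.1124I = 2.73504.
η = (dQ/dI)·(I/Q) = 2.73504 × (75.4/561.7280) = 0.367.

0.367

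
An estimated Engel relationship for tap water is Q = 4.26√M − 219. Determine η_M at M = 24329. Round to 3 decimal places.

0.746

At M = 24329: Q = 445.464.
dQ/dM = 4.26/(2√M) = 0.0136558 at this income.
η = (dQ/dM)·(M/Q) = 0.0136558 × (24329/445.464) = 0.746.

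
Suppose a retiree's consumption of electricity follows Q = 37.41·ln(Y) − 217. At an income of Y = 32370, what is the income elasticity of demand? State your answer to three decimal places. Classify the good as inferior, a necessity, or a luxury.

0.218 (necessity)

At Y = 32370: Q = 171.502.
dQ/dY = 37.41/Y = 0.0011557 at this income.
η = (dQ/dY)·(Y/Q) = 0.0011557 × (32370/171.502) = 0.218.
Since 0 < η < 1, the good is a necessity.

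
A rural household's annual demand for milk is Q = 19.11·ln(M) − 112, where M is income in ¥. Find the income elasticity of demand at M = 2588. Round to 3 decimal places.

At M = 2588: Q = 38.179.
dQ/dM = 19.11/M = 0.00738408 at this income.
η = (dQ/dM)·(M/Q) = 0.00738408 × (2588/38.179) = 0.501.

0.501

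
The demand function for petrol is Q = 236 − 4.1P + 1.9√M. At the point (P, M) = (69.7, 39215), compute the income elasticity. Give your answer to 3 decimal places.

At P = 69.7, M = 39215: Q = 326.483.
Holding P constant, ∂Q/∂M = 1.9/(2√M) = 0.00479731.
η_M = (∂Q/∂M)·(M/Q) = 0.00479731 × (39215/326.483) = 0.576.

0.576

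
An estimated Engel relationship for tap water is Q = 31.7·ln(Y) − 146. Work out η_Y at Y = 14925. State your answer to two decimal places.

0.20

At Y = 14925: Q = 158.662.
dQ/dY = 31.7/Y = 0.00212395 at this income.
η = (dQ/dY)·(Y/Q) = 0.00212395 × (14925/158.662) = 0.20.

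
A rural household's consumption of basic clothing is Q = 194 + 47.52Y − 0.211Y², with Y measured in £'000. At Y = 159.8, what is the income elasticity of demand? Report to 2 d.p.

-1.33

At Y = 159.8: Q = 2399.5916.
dQ/dY = 47.52 − 0.422Y = -19.91560.
η = (dQ/dY)·(Y/Q) = -19.91560 × (159.8/2399.5916) = -1.33.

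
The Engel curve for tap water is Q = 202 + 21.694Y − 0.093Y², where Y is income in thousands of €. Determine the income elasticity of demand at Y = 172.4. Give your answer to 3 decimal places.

At Y = 172.4: Q = 1177.9219.
dQ/dY = 21.694 − 0.186Y = -10.37240.
η = (dQ/dY)·(Y/Q) = -10.37240 × (172.4/1177.9219) = -1.518.

-1.518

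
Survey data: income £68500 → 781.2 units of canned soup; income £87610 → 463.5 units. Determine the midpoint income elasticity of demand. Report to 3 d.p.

ΔQ = 463.5 − 781.2 = -317.7; midpoint Q̄ = (781.2 + 463.5)/2 = 622.35.
ΔI = 87610 − 68500 = 19110; midpoint Ī = (68500 + 87610)/2 = 78055.
η = (ΔQ/Q̄) ÷ (ΔI/Ī) = (-317.7/622.35) ÷ (19110/78055) = -2.085.

-2.085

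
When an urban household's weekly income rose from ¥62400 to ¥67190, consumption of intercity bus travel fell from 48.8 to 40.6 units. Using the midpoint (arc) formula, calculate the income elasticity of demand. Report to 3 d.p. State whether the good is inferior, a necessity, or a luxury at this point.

ΔQ = 40.6 − 48.8 = -8.2; midpoint Q̄ = (48.8 + 40.6)/2 = 44.7.
ΔI = 67190 − 62400 = 4790; midpoint Ī = (62400 + 67190)/2 = 64795.
η = (ΔQ/Q̄) ÷ (ΔI/Ī) = (-8.2/44.7) ÷ (4790/64795) = -2.481.
η < 0 ⇒ inferior good.

-2.481 (inferior good)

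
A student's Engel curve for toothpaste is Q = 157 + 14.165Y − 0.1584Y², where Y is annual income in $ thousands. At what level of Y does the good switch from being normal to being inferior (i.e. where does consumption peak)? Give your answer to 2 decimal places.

dQ/dY = 14.165 − 0.3168Y.
The good is inferior where dQ/dY < 0. Setting dQ/dY = 0 gives Y = 14.165 / 0.3168 = 44.71.

44.71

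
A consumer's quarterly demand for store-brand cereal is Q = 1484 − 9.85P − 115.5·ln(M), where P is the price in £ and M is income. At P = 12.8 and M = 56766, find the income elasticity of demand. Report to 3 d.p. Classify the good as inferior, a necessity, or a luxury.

At P = 12.8, M = 56766: Q = 93.577.
Holding P constant, ∂Q/∂M = -115.5/M = -0.00203467.
η_M = (∂Q/∂M)·(M/Q) = -0.00203467 × (56766/93.577) = -1.234.
Since η < 0, this is an inferior good.

-1.234 (inferior good)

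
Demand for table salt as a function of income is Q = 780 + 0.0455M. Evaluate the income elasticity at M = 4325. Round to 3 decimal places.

At M = 4325: Q = 976.788.
dQ/dM = 0.0455.
η = (dQ/dM)·(M/Q) = 0.0455 × (4325/976.788) = 0.201.

0.201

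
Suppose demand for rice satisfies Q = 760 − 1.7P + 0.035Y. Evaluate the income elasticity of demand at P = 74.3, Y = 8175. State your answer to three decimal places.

0.311

At P = 74.3, Y = 8175: Q = 919.815.
Holding P constant, ∂Q/∂Y = 0.035.
η_Y = (∂Q/∂Y)·(Y/Q) = 0.035 × (8175/919.815) = 0.311.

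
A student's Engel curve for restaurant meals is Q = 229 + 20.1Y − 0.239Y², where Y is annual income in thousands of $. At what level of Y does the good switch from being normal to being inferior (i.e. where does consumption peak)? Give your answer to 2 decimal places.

42.05

dQ/dY = 20.1 − 0.478Y.
The good is inferior where dQ/dY < 0. Setting dQ/dY = 0 gives Y = 20.1 / 0.478 = 42.05.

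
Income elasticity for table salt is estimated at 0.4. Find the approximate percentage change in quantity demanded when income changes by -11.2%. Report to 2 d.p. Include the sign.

-4.48%

%ΔQ ≈ η × %ΔI = 0.4 × (-11.2%) = -4.48%.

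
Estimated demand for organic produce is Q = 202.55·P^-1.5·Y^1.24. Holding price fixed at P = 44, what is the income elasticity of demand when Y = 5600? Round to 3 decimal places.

1.240

For a multiplicative demand Q = A·P^α·Y^β, the income elasticity is β everywhere.
Here β = 1.24, so η = 1.240.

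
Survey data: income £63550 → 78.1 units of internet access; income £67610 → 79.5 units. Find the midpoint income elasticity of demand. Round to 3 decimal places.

0.287

ΔQ = 79.5 − 78.1 = 1.4; midpoint Q̄ = (78.1 + 79.5)/2 = 78.8.
ΔI = 67610 − 63550 = 4060; midpoint Ī = (63550 + 67610)/2 = 65580.
η = (ΔQ/Q̄) ÷ (ΔI/Ī) = (1.4/78.8) ÷ (4060/65580) = 0.287.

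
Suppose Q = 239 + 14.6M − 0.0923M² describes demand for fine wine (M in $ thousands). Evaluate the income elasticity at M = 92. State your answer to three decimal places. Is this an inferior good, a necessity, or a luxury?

At M = 92: Q = 800.9728.
dQ/dM = 14.6 − 0.1846M = -2.38320.
η = (dQ/dM)·(M/Q) = -2.38320 × (92/800.9728) = -0.274.
η < 0 ⇒ inferior good.

-0.274 (inferior good)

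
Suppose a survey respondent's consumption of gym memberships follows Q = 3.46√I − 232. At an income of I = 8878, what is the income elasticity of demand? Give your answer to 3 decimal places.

1.734

At I = 8878: Q = 94.012.
dQ/dI = 3.46/(2√I) = 0.0183607 at this income.
η = (dQ/dI)·(I/Q) = 0.0183607 × (8878/94.012) = 1.734.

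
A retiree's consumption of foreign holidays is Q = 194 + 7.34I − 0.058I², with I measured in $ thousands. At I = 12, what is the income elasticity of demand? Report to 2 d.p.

At I = 12: Q = 273.7280.
dQ/dI = 7.34 − 0.116I = 5.94800.
η = (dQ/dI)·(I/Q) = 5.94800 × (12/273.7280) = 0.26.

0.26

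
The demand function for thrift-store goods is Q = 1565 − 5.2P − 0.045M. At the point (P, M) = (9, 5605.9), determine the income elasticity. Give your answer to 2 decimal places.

At P = 9, M = 5605.9: Q = 1265.935.
Holding P constant, ∂Q/∂M = −0.045.
η_M = (∂Q/∂M)·(M/Q) = -0.045 × (5605.9/1265.935) = -0.20.

-0.20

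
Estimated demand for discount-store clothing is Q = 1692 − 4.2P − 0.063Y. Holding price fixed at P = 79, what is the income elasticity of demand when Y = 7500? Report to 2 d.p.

At P = 79, Y = 7500: Q = 887.700.
Holding P constant, ∂Q/∂Y = −0.063.
η_Y = (∂Q/∂Y)·(Y/Q) = -0.063 × (7500/887.700) = -0.53.

-0.53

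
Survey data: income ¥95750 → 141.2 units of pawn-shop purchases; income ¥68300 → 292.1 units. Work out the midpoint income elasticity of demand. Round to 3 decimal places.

ΔQ = 292.1 − 141.2 = 150.9; midpoint Q̄ = (141.2 + 292.1)/2 = 216.65.
ΔI = 68300 − 95750 = -27450; midpoint Ī = (95750 + 68300)/2 = 82025.
η = (ΔQ/Q̄) ÷ (ΔI/Ī) = (150.9/216.65) ÷ (-27450/82025) = -2.081.

-2.081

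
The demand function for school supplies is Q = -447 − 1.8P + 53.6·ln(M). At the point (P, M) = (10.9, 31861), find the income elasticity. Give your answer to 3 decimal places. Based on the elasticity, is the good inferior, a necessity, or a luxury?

At P = 10.9, M = 31861: Q = 89.166.
Holding P constant, ∂Q/∂M = 53.6/M = 0.00168231.
η_M = (∂Q/∂M)·(M/Q) = 0.00168231 × (31861/89.166) = 0.601.
Since 0 < η < 1, this is a necessity.

0.601 (necessity)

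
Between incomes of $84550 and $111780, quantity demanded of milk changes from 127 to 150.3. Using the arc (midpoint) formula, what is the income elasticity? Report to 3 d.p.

0.606

ΔQ = 150.3 − 127 = 23.3; midpoint Q̄ = (127 + 150.3)/2 = 138.65.
ΔI = 111780 − 84550 = 27230; midpoint Ī = (84550 + 111780)/2 = 98165.
η = (ΔQ/Q̄) ÷ (ΔI/Ī) = (23.3/138.65) ÷ (27230/98165) = 0.606.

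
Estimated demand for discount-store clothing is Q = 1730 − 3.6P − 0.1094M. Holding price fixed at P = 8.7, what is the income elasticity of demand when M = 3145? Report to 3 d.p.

At P = 8.7, M = 3145: Q = 1354.617.
Holding P constant, ∂Q/∂M = −0.1094.
η_M = (∂Q/∂M)·(M/Q) = -0.1094 × (3145/1354.617) = -0.254.

-0.254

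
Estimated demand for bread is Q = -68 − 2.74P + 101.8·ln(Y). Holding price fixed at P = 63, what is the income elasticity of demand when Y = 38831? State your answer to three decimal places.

0.122

At P = 63, Y = 38831: Q = 835.098.
Holding P constant, ∂Q/∂Y = 101.8/Y = 0.00262162.
η_Y = (∂Q/∂Y)·(Y/Q) = 0.00262162 × (38831/835.098) = 0.122.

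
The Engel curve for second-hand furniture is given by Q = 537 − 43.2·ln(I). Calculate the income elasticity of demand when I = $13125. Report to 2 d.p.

At I = 13125: Q = 127.366.
dQ/dI = -43.2/I = -0.00329143 at this income.
η = (dQ/dI)·(I/Q) = -0.00329143 × (13125/127.366) = -0.34.

-0.34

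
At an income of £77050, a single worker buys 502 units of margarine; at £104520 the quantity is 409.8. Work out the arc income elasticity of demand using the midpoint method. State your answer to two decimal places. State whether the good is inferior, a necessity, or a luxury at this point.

-0.67 (inferior good)

ΔQ = 409.8 − 502 = -92.2; midpoint Q̄ = (502 + 409.8)/2 = 455.9.
ΔI = 104520 − 77050 = 27470; midpoint Ī = (77050 + 104520)/2 = 90785.
η = (ΔQ/Q̄) ÷ (ΔI/Ī) = (-92.2/455.9) ÷ (27470/90785) = -0.67.
η < 0 ⇒ inferior good.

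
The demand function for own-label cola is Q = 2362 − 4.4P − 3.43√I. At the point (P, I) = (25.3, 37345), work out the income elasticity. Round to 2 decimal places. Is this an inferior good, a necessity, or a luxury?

At P = 25.3, I = 37345: Q = 1587.837.
Holding P constant, ∂Q/∂I = -3.43/(2√I) = -0.00887458.
η_I = (∂Q/∂I)·(I/Q) = -0.00887458 × (37345/1587.837) = -0.21.
Since η < 0, this is an inferior good.

-0.21 (inferior good)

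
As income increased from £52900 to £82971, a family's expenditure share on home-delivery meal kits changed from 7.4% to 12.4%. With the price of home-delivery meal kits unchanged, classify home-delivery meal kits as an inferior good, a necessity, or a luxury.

luxury

The budget share rises as income rises, so η > 1.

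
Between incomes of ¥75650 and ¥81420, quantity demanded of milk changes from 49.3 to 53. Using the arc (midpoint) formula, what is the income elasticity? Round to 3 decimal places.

0.985

ΔQ = 53 − 49.3 = 3.7; midpoint Q̄ = (49.3 + 53)/2 = 51.15.
ΔI = 81420 − 75650 = 5770; midpoint Ī = (75650 + 81420)/2 = 78535.
η = (ΔQ/Q̄) ÷ (ΔI/Ī) = (3.7/51.15) ÷ (5770/78535) = 0.985.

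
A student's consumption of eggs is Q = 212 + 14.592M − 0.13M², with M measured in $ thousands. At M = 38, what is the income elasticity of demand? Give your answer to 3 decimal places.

At M = 38: Q = 578.7760.
dQ/dM = 14.592 − 0.26M = 4.71200.
η = (dQ/dM)·(M/Q) = 4.71200 × (38/578.7760) = 0.309.

0.309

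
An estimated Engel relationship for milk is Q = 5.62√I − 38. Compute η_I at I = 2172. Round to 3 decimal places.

At I = 2172: Q = 223.919.
dQ/dI = 5.62/(2√I) = 0.0602943 at this income.
η = (dQ/dI)·(I/Q) = 0.0602943 × (2172/223.919) = 0.585.

0.585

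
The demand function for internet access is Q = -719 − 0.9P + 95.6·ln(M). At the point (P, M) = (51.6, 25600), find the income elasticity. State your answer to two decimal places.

At P = 51.6, M = 25600: Q = 204.933.
Holding P constant, ∂Q/∂M = 95.6/M = 0.00373437.
η_M = (∂Q/∂M)·(M/Q) = 0.00373437 × (25600/204.933) = 0.47.

0.47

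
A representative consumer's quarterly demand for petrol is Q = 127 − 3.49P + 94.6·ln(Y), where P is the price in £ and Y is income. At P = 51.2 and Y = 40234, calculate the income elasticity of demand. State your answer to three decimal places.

At P = 51.2, Y = 40234: Q = 951.305.
Holding P constant, ∂Q/∂Y = 94.6/Y = 0.00235125.
η_Y = (∂Q/∂Y)·(Y/Q) = 0.00235125 × (40234/951.305) = 0.099.

0.099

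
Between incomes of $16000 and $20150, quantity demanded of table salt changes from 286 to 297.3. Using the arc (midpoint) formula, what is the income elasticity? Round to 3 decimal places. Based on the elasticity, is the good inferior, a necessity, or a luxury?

ΔQ = 297.3 − 286 = 11.3; midpoint Q̄ = (286 + 297.3)/2 = 291.65.
ΔI = 20150 − 16000 = 4150; midpoint Ī = (16000 + 20150)/2 = 18075.
η = (ΔQ/Q̄) ÷ (ΔI/Ī) = (11.3/291.65) ÷ (4150/18075) = 0.169.
0 < η < 1 ⇒ necessity.

0.169 (necessity)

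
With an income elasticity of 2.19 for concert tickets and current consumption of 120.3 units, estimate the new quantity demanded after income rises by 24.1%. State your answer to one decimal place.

183.8

%ΔQ ≈ η × %ΔI = 2.19 × 24.1% = 52.779%.
New Q ≈ 120.3 × (1 + 0.52779) = 183.8.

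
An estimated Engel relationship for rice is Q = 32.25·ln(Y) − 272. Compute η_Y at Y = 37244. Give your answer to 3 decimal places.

At Y = 37244: Q = 67.439.
dQ/dY = 32.25/Y = 0.000865911 at this income.
η = (dQ/dY)·(Y/Q) = 0.000865911 × (37244/67.439) = 0.478.

0.478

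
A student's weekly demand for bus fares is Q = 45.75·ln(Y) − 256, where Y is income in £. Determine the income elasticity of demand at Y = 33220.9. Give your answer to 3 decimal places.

0.208

At Y = 33220.9: Q = 220.300.
dQ/dY = 45.75/Y = 0.00137715 at this income.
η = (dQ/dY)·(Y/Q) = 0.00137715 × (33220.9/220.300) = 0.208.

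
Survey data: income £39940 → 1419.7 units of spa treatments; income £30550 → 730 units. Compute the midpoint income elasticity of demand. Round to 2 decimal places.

ΔQ = 730 − 1419.7 = -689.7; midpoint Q̄ = (1419.7 + 730)/2 = 1074.85.
ΔI = 30550 − 39940 = -9390; midpoint Ī = (39940 + 30550)/2 = 35245.
η = (ΔQ/Q̄) ÷ (ΔI/Ī) = (-689.7/1074.85) ÷ (-9390/35245) = 2.41.

2.41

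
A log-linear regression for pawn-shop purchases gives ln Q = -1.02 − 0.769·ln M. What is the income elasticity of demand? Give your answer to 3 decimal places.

In a log-linear demand, the coefficient on ln M is the income elasticity.
So η = -0.769.

-0.769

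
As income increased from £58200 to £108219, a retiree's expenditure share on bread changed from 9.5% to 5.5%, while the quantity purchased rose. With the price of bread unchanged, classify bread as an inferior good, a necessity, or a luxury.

Quantity rises but the budget share falls as income rises, so 0 < η < 1.

necessity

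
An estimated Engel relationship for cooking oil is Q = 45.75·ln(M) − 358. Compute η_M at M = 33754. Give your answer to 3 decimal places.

At M = 33754: Q = 119.029.
dQ/dM = 45.75/M = 0.00135539 at this income.
η = (dQ/dM)·(M/Q) = 0.00135539 × (33754/119.029) = 0.384.

0.384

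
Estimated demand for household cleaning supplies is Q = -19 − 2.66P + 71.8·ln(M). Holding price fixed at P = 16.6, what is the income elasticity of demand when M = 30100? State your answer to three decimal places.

0.106

At P = 16.6, M = 30100: Q = 677.266.
Holding P constant, ∂Q/∂M = 71.8/M = 0.00238538.
η_M = (∂Q/∂M)·(M/Q) = 0.00238538 × (30100/677.266) = 0.106.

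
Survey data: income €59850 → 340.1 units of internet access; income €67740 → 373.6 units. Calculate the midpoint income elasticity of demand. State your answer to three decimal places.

ΔQ = 373.6 − 340.1 = 33.5; midpoint Q̄ = (340.1 + 373.6)/2 = 356.85.
ΔI = 67740 − 59850 = 7890; midpoint Ī = (59850 + 67740)/2 = 63795.
η = (ΔQ/Q̄) ÷ (ΔI/Ī) = (33.5/356.85) ÷ (7890/63795) = 0.759.

0.759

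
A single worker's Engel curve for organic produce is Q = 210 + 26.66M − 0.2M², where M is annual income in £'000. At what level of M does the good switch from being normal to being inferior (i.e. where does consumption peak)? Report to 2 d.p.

66.65

dQ/dM = 26.66 − 0.4M.
The good is inferior where dQ/dM < 0. Setting dQ/dM = 0 gives M = 26.66 / 0.4 = 66.65.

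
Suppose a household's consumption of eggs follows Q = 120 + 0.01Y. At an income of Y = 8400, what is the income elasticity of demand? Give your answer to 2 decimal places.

At Y = 8400: Q = 204.000.
dQ/dY = 0.01.
η = (dQ/dY)·(Y/Q) = 0.01 × (8400/204.000) = 0.41.

0.41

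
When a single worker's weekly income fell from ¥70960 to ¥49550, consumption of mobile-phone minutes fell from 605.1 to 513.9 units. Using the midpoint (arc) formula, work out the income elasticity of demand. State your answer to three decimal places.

ΔQ = 513.9 − 605.1 = -91.2; midpoint Q̄ = (605.1 + 513.9)/2 = 559.5.
ΔI = 49550 − 70960 = -21410; midpoint Ī = (70960 + 49550)/2 = 60255.
η = (ΔQ/Q̄) ÷ (ΔI/Ī) = (-91.2/559.5) ÷ (-21410/60255) = 0.459.

0.459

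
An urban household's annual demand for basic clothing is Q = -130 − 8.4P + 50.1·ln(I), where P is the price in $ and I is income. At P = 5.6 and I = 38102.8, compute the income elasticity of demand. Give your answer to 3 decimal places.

0.143

At P = 5.6, I = 38102.8: Q = 351.417.
Holding P constant, ∂Q/∂I = 50.1/I = 0.00131486.
η_I = (∂Q/∂I)·(I/Q) = 0.00131486 × (38102.8/351.417) = 0.143.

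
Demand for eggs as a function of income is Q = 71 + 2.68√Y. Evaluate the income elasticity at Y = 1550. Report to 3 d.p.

At Y = 1550: Q = 176.512.
dQ/dY = 2.68/(2√Y) = 0.034036 at this income.
η = (dQ/dY)·(Y/Q) = 0.034036 × (1550/176.512) = 0.299.

0.299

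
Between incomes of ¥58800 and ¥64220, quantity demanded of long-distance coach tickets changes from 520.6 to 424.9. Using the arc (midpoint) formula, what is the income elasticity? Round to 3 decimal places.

-2.297

ΔQ = 424.9 − 520.6 = -95.7; midpoint Q̄ = (520.6 + 424.9)/2 = 472.75.
ΔI = 64220 − 58800 = 5420; midpoint Ī = (58800 + 64220)/2 = 61510.
η = (ΔQ/Q̄) ÷ (ΔI/Ī) = (-95.7/472.75) ÷ (5420/61510) = -2.297.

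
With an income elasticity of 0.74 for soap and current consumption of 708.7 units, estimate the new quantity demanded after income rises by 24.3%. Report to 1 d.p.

836.1

%ΔQ ≈ η × %ΔI = 0.74 × 24.3% = 17.982%.
New Q ≈ 708.7 × (1 + 0.17982) = 836.1.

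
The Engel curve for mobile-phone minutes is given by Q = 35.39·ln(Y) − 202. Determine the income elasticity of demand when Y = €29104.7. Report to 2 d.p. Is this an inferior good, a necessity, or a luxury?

At Y = 29104.7: Q = 161.762.
dQ/dY = 35.39/Y = 0.00121595 at this income.
η = (dQ/dY)·(Y/Q) = 0.00121595 × (29104.7/161.762) = 0.22.
Since 0 < η < 1, the good is a necessity.

0.22 (necessity)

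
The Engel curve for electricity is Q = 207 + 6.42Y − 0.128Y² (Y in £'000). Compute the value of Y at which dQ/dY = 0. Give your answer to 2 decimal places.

dQ/dY = 6.42 − 0.256Y.
The good is inferior where dQ/dY < 0. Setting dQ/dY = 0 gives Y = 6.42 / 0.256 = 25.08.

25.08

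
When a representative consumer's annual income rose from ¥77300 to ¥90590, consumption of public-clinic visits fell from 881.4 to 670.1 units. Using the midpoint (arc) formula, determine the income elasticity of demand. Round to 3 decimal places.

-1.720

ΔQ = 670.1 − 881.4 = -211.3; midpoint Q̄ = (881.4 + 670.1)/2 = 775.75.
ΔI = 90590 − 77300 = 13290; midpoint Ī = (77300 + 90590)/2 = 83945.
η = (ΔQ/Q̄) ÷ (ΔI/Ī) = (-211.3/775.75) ÷ (13290/83945) = -1.720.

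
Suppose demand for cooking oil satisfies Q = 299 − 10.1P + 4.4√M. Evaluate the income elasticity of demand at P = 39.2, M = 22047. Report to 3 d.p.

At P = 39.2, M = 22047: Q = 556.402.
Holding P constant, ∂Q/∂M = 4.4/(2√M) = 0.0148166.
η_M = (∂Q/∂M)·(M/Q) = 0.0148166 × (22047/556.402) = 0.587.

0.587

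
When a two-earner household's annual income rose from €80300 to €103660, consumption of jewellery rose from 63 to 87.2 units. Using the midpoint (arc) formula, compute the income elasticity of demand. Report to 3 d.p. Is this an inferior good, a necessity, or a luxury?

1.269 (luxury)

ΔQ = 87.2 − 63 = 24.2; midpoint Q̄ = (63 + 87.2)/2 = 75.1.
ΔI = 103660 − 80300 = 23360; midpoint Ī = (80300 + 103660)/2 = 91980.
η = (ΔQ/Q̄) ÷ (ΔI/Ī) = (24.2/75.1) ÷ (23360/91980) = 1.269.
η > 1 ⇒ luxury.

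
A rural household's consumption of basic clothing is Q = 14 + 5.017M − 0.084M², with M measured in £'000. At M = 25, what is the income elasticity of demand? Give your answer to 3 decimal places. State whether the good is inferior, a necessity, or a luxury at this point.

0.235 (necessity)

At M = 25: Q = 86.9250.
dQ/dM = 5.017 − 0.168M = 0.81700.
η = (dQ/dM)·(M/Q) = 0.81700 × (25/86.9250) = 0.235.
0 < η < 1 ⇒ necessity.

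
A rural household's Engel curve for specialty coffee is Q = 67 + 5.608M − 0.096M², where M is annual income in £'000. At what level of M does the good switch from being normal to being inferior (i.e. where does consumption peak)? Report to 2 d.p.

dQ/dM = 5.608 − 0.192M.
The good is inferior where dQ/dM < 0. Setting dQ/dM = 0 gives M = 5.608 / 0.192 = 29.21.

29.21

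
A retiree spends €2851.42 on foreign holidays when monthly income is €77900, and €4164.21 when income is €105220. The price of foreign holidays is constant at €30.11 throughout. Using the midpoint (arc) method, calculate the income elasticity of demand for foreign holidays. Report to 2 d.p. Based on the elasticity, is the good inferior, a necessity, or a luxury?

1.25 (luxury)

With a constant price, Q₁ = 2851.42/30.11 = 94.700 and Q₂ = 4164.21/30.11 = 138.300 (equivalently, work directly with expenditure since P cancels).
Midpoint %ΔQ = (4164.21 − 2851.42)/3507.82 = 0.37425; midpoint %ΔI = (105220 − 77900)/91560 = 0.29838.
η = 0.37425 / 0.29838 = 1.25.
η > 1 ⇒ luxury.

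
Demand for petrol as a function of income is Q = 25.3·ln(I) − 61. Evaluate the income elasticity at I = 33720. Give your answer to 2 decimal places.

0.12

At I = 33720: Q = 202.774.
dQ/dI = 25.3/I = 0.000750297 at this income.
η = (dQ/dI)·(I/Q) = 0.000750297 × (33720/202.774) = 0.12.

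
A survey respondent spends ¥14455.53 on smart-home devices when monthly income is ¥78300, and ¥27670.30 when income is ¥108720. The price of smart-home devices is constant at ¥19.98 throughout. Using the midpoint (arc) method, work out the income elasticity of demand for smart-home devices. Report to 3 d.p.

With a constant price, Q₁ = 14455.53/19.98 = 723.500 and Q₂ = 27670.30/19.98 = 1384.900 (equivalently, work directly with expenditure since P cancels).
Midpoint %ΔQ = (27670.30 − 14455.53)/21062.92 = 0.62740; midpoint %ΔI = (108720 − 78300)/93510 = 0.32531.
η = 0.62740 / 0.32531 = 1.929.

1.929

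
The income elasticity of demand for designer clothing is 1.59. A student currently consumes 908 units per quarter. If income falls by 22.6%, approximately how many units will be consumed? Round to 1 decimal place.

581.7

%ΔQ ≈ η × %ΔI = 1.59 × (-22.6%) = -35.934%.
New Q ≈ 908 × (1 − 0.35934) = 581.7.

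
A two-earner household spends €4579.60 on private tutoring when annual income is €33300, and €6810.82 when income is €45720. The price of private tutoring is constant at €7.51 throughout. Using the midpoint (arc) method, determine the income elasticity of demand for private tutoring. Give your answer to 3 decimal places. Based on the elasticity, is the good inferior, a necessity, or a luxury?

1.246 (luxury)

With a constant price, Q₁ = 4579.60/7.51 = 609.800 and Q₂ = 6810.82/7.51 = 906.900 (equivalently, work directly with expenditure since P cancels).
Midpoint %ΔQ = (6810.82 − 4579.60)/5695.21 = 0.39177; midpoint %ΔI = (45720 − 33300)/39510 = 0.31435.
η = 0.39177 / 0.31435 = 1.246.
η > 1 ⇒ luxury.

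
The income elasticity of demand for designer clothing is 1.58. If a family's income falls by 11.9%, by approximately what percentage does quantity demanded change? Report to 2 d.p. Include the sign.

%ΔQ ≈ η × %ΔI = 1.58 × (-11.9%) = -18.80%.

-18.80%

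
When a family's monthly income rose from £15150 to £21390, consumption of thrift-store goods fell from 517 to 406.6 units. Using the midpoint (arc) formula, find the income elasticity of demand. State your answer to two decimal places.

-0.70

ΔQ = 406.6 − 517 = -110.4; midpoint Q̄ = (517 + 406.6)/2 = 461.8.
ΔI = 21390 − 15150 = 6240; midpoint Ī = (15150 + 21390)/2 = 18270.
η = (ΔQ/Q̄) ÷ (ΔI/Ī) = (-110.4/461.8) ÷ (6240/18270) = -0.70.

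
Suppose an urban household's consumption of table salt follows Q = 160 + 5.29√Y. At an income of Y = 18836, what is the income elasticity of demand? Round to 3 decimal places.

0.410

At Y = 18836: Q = 886.022.
dQ/dY = 5.29/(2√Y) = 0.0192722 at this income.
η = (dQ/dY)·(Y/Q) = 0.0192722 × (18836/886.022) = 0.410.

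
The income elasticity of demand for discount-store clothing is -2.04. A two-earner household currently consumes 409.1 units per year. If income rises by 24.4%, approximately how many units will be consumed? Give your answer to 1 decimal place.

%ΔQ ≈ η × %ΔI = -2.04 × 24.4% = -49.776%.
New Q ≈ 409.1 × (1 − 0.49776) = 205.5.

205.5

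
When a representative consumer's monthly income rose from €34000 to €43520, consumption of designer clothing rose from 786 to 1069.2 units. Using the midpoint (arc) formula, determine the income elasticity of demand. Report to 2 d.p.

ΔQ = 1069.2 − 786 = 283.2; midpoint Q̄ = (786 + 1069.2)/2 = 927.6.
ΔI = 43520 − 34000 = 9520; midpoint Ī = (34000 + 43520)/2 = 38760.
η = (ΔQ/Q̄) ÷ (ΔI/Ī) = (283.2/927.6) ÷ (9520/38760) = 1.24.

1.24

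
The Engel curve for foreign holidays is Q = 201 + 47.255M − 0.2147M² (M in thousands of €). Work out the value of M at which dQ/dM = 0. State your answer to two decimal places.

dQ/dM = 47.255 − 0.4294M.
The good is inferior where dQ/dM < 0. Setting dQ/dM = 0 gives M = 47.255 / 0.4294 = 110.05.

110.05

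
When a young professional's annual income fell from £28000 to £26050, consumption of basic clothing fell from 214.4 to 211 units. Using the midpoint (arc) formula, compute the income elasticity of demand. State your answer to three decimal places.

0.222

ΔQ = 211 − 214.4 = -3.4; midpoint Q̄ = (214.4 + 211)/2 = 212.7.
ΔI = 26050 − 28000 = -1950; midpoint Ī = (28000 + 26050)/2 = 27025.
η = (ΔQ/Q̄) ÷ (ΔI/Ī) = (-3.4/212.7) ÷ (-1950/27025) = 0.222.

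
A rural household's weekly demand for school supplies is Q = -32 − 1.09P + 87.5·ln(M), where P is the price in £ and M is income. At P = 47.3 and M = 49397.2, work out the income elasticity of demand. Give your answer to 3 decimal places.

0.101

At P = 47.3, M = 49397.2: Q = 862.112.
Holding P constant, ∂Q/∂M = 87.5/M = 0.00177136.
η_M = (∂Q/∂M)·(M/Q) = 0.00177136 × (49397.2/862.112) = 0.101.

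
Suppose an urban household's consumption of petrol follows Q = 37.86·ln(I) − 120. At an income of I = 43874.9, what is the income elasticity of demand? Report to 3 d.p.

0.133

At I = 43874.9: Q = 284.689.
dQ/dI = 37.86/I = 0.000862908 at this income.
η = (dQ/dI)·(I/Q) = 0.000862908 × (43874.9/284.689) = 0.133.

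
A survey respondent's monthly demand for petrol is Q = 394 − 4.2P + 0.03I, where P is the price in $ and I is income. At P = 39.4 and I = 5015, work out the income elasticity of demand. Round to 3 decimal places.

0.397

At P = 39.4, I = 5015: Q = 378.970.
Holding P constant, ∂Q/∂I = 0.03.
η_I = (∂Q/∂I)·(I/Q) = 0.03 × (5015/378.970) = 0.397.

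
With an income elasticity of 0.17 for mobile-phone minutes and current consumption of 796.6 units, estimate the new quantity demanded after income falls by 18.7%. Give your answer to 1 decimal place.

771.3

%ΔQ ≈ η × %ΔI = 0.17 × (-18.7%) = -3.179%.
New Q ≈ 796.6 × (1 − 0.03179) = 771.3.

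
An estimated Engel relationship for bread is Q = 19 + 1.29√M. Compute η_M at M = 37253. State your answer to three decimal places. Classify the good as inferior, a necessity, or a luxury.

At M = 37253: Q = 267.983.
dQ/dM = 1.29/(2√M) = 0.00334179 at this income.
η = (dQ/dM)·(M/Q) = 0.00334179 × (37253/267.983) = 0.465.
Since 0 < η < 1, the good is a necessity.

0.465 (necessity)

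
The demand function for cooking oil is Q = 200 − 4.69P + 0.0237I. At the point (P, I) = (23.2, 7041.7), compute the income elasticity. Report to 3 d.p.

At P = 23.2, I = 7041.7: Q = 258.080.
Holding P constant, ∂Q/∂I = 0.0237.
η_I = (∂Q/∂I)·(I/Q) = 0.0237 × (7041.7/258.080) = 0.647.

0.647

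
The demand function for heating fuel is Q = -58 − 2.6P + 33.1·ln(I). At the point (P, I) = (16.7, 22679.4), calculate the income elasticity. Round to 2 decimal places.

At P = 16.7, I = 22679.4: Q = 230.547.
Holding P constant, ∂Q/∂I = 33.1/I = 0.00145947.
η_I = (∂Q/∂I)·(I/Q) = 0.00145947 × (22679.4/230.547) = 0.14.

0.14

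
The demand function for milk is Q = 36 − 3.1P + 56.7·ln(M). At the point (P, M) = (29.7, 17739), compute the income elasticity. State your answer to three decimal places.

0.114

At P = 29.7, M = 17739: Q = 498.656.
Holding P constant, ∂Q/∂M = 56.7/M = 0.00319635.
η_M = (∂Q/∂M)·(M/Q) = 0.00319635 × (17739/498.656) = 0.114.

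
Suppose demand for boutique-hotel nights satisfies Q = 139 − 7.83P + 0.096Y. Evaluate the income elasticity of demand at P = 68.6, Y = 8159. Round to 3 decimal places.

2.034

At P = 68.6, Y = 8159: Q = 385.126.
Holding P constant, ∂Q/∂Y = 0.096.
η_Y = (∂Q/∂Y)·(Y/Q) = 0.096 × (8159/385.126) = 2.034.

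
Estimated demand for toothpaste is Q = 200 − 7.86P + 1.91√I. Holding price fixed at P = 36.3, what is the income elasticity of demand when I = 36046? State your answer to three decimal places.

At P = 36.3, I = 36046: Q = 277.310.
Holding P constant, ∂Q/∂I = 1.91/(2√I) = 0.00503008.
η_I = (∂Q/∂I)·(I/Q) = 0.00503008 × (36046/277.310) = 0.654.

0.654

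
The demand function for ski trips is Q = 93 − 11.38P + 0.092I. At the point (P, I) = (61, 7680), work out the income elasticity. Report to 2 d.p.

At P = 61, I = 7680: Q = 105.380.
Holding P constant, ∂Q/∂I = 0.092.
η_I = (∂Q/∂I)·(I/Q) = 0.092 × (7680/105.380) = 6.70.

6.70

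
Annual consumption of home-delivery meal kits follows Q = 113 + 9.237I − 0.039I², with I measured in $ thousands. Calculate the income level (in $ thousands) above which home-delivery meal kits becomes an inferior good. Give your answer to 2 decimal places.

dQ/dI = 9.237 − 0.078I.
The good is inferior where dQ/dI < 0. Setting dQ/dI = 0 gives I = 9.237 / 0.078 = 118.42.

118.42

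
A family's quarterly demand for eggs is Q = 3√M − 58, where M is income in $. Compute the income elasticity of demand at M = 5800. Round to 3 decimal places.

0.670

At M = 5800: Q = 170.473.
dQ/dM = 3/(2√M) = 0.019696 at this income.
η = (dQ/dM)·(M/Q) = 0.019696 × (5800/170.473) = 0.670.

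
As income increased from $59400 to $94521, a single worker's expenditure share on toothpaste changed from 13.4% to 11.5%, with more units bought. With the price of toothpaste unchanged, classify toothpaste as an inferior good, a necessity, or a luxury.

Quantity rises but the budget share falls as income rises, so 0 < η < 1.

necessity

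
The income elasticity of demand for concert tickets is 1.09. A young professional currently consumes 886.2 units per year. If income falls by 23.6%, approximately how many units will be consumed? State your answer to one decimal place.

658.2

%ΔQ ≈ η × %ΔI = 1.09 × (-23.6%) = -25.724%.
New Q ≈ 886.2 × (1 − 0.25724) = 658.2.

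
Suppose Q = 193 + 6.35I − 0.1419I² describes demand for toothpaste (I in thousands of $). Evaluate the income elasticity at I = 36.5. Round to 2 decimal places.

-0.62

At I = 36.5: Q = 235.7287.
dQ/dI = 6.35 − 0.2838I = -4.00870.
η = (dQ/dI)·(I/Q) = -4.00870 × (36.5/235.7287) = -0.62.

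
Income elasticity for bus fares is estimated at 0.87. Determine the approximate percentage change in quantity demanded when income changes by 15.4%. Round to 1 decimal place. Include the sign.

13.4%

%ΔQ ≈ η × %ΔI = 0.87 × 15.4% = 13.4%.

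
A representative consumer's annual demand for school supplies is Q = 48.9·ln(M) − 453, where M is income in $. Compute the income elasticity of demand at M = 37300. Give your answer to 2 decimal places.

0.79

At M = 37300: Q = 61.758.
dQ/dM = 48.9/M = 0.00131099 at this income.
η = (dQ/dM)·(M/Q) = 0.00131099 × (37300/61.758) = 0.79.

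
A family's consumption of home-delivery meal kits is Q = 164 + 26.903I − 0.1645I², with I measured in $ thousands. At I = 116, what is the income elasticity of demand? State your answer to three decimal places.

At I = 116: Q = 1071.2360.
dQ/dI = 26.903 − 0.329I = -11.26100.
η = (dQ/dI)·(I/Q) = -11.26100 × (116/1071.2360) = -1.219.

-1.219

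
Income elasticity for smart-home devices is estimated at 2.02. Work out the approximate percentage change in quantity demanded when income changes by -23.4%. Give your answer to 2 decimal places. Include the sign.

-47.27%

%ΔQ ≈ η × %ΔI = 2.02 × (-23.4%) = -47.27%.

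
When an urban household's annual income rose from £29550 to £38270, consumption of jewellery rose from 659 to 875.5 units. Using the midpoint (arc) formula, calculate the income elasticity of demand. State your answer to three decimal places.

1.097

ΔQ = 875.5 − 659 = 216.5; midpoint Q̄ = (659 + 875.5)/2 = 767.25.
ΔI = 38270 − 29550 = 8720; midpoint Ī = (29550 + 38270)/2 = 33910.
η = (ΔQ/Q̄) ÷ (ΔI/Ī) = (216.5/767.25) ÷ (8720/33910) = 1.097.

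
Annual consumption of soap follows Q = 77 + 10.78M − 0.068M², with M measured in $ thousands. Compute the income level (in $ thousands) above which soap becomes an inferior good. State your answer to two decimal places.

79.26

dQ/dM = 10.78 − 0.136M.
The good is inferior where dQ/dM < 0. Setting dQ/dM = 0 gives M = 10.78 / 0.136 = 79.26.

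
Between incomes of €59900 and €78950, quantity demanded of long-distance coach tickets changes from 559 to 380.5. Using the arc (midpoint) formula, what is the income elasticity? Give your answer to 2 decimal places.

ΔQ = 380.5 − 559 = -178.5; midpoint Q̄ = (559 + 380.5)/2 = 469.75.
ΔI = 78950 − 59900 = 19050; midpoint Ī = (59900 + 78950)/2 = 69425.
η = (ΔQ/Q̄) ÷ (ΔI/Ī) = (-178.5/469.75) ÷ (19050/69425) = -1.38.

-1.38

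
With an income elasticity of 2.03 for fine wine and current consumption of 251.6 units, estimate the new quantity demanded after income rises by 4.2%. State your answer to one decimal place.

273.1

%ΔQ ≈ η × %ΔI = 2.03 × 4.2% = 8.526%.
New Q ≈ 251.6 × (1 + 0.08526) = 273.1.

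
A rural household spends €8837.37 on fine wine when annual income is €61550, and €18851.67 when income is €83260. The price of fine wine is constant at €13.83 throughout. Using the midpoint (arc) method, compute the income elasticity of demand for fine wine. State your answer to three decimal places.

2.412

With a constant price, Q₁ = 8837.37/13.83 = 639.000 and Q₂ = 18851.67/13.83 = 1363.100 (equivalently, work directly with expenditure since P cancels).
Midpoint %ΔQ = (18851.67 − 8837.37)/13844.52 = 0.72334; midpoint %ΔI = (83260 − 61550)/72405 = 0.29984.
η = 0.72334 / 0.29984 = 2.412.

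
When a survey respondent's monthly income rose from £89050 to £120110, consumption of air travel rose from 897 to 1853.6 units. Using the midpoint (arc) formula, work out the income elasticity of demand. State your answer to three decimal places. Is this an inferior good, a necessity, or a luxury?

2.342 (luxury)

ΔQ = 1853.6 − 897 = 956.6; midpoint Q̄ = (897 + 1853.6)/2 = 1375.3.
ΔI = 120110 − 89050 = 31060; midpoint Ī = (89050 + 120110)/2 = 104580.
η = (ΔQ/Q̄) ÷ (ΔI/Ī) = (956.6/1375.3) ÷ (31060/104580) = 2.342.
η > 1 ⇒ luxury.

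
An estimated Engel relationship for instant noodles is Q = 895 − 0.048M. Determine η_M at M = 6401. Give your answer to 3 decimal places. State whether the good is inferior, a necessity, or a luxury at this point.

At M = 6401: Q = 587.752.
dQ/dM = −0.048.
η = (dQ/dM)·(M/Q) = -0.048 × (6401/587.752) = -0.523.
Since η < 0, the good is an inferior good.

-0.523 (inferior good)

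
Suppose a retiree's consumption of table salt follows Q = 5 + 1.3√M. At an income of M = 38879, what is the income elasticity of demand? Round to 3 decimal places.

At M = 38879: Q = 261.331.
dQ/dM = 1.3/(2√M) = 0.00329652 at this income.
η = (dQ/dM)·(M/Q) = 0.00329652 × (38879/261.331) = 0.490.

0.490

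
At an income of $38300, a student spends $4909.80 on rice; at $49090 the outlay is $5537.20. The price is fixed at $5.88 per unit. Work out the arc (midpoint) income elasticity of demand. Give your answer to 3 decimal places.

0.486

With a constant price, Q₁ = 4909.80/5.88 = 835.000 and Q₂ = 5537.20/5.88 = 941.701 (equivalently, work directly with expenditure since P cancels).
Midpoint %ΔQ = (5537.20 − 4909.80)/5223.50 = 0.12011; midpoint %ΔI = (49090 − 38300)/43695 = 0.24694.
η = 0.12011 / 0.24694 = 0.486.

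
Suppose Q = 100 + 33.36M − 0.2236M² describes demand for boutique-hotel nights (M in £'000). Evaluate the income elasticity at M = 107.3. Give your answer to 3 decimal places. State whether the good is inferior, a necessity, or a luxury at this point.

-1.420 (inferior good)

At M = 107.3: Q = 1105.1564.
dQ/dM = 33.36 − 0.4472M = -14.62456.
η = (dQ/dM)·(M/Q) = -14.62456 × (107.3/1105.1564) = -1.420.
η < 0 ⇒ inferior good.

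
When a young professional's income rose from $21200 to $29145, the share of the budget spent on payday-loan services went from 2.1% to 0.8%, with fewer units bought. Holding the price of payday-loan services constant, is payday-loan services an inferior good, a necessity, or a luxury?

Quantity demanded falls as income rises, so η < 0.

inferior good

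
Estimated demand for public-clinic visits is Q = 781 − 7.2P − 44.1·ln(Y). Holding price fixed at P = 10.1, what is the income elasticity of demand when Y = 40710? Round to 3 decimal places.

At P = 10.1, Y = 40710: Q = 240.192.
Holding P constant, ∂Q/∂Y = -44.1/Y = -0.00108327.
η_Y = (∂Q/∂Y)·(Y/Q) = -0.00108327 × (40710/240.192) = -0.184.

-0.184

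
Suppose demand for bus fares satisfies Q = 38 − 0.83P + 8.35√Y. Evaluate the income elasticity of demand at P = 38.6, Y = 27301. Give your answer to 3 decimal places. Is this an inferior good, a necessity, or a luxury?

0.498 (necessity)

At P = 38.6, Y = 27301: Q = 1385.634.
Holding P constant, ∂Q/∂Y = 8.35/(2√Y) = 0.0252678.
η_Y = (∂Q/∂Y)·(Y/Q) = 0.0252678 × (27301/1385.634) = 0.498.
Since 0 < η < 1, this is a necessity.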